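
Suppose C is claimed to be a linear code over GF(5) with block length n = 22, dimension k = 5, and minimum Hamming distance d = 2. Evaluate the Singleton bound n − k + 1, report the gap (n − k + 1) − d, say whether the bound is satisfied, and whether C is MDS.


Singleton RHS = n − k + 1 = 18, slack = 16, bound satisfied, not MDS.

Singleton bound: d ≤ n − k + 1.
Here n = 22, k = 5, so n − k + 1 = 18.
Given d = 2, check d ≤ 18: YES.
Slack = (n − k + 1) − d = 16.
The code is NOT MDS (slack = 16 > 0).
Description: the claimed parameters are [22, 5, 2]_5; such a code would be non-MDS.


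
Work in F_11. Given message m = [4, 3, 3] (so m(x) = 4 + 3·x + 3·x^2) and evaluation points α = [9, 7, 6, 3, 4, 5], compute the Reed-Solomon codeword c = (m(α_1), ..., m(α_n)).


c = [10, 7, 9, 7, 9, 6]

Message polynomial: m(x) = 4 + 3·x + 3·x^2 (mod 11).
For each evaluation point α_i, compute m(α_i) mod 11:
  α_1 = 9: Horner steps 3 → 8 → 10, so m(9) = 10.
  α_2 = 7: Horner steps 3 → 2 → 7, so m(7) = 7.
  α_3 = 6: Horner steps 3 → 10 → 9, so m(6) = 9.
  α_4 = 3: Horner steps 3 → 1 → 7, so m(3) = 7.
  α_5 = 4: Horner steps 3 → 4 → 9, so m(4) = 9.
  α_6 = 5: Horner steps 3 → 7 → 6, so m(5) = 6.
Codeword c = [10, 7, 9, 7, 9, 6] ∈ F_11^6.


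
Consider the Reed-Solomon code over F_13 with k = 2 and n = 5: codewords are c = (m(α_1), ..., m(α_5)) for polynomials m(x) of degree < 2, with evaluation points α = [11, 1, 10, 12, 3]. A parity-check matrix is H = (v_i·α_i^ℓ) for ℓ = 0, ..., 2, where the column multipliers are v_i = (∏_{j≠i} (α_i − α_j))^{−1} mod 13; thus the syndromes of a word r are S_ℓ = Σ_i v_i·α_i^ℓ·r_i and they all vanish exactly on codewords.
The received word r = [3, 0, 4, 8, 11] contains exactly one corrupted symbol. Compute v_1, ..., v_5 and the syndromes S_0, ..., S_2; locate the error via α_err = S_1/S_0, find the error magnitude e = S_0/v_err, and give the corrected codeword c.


S = (2, 11, 2), error at position 4, error magnitude e = 6, c = [3, 0, 4, 2, 11].

Step 1: column multipliers v_i = (∏_{j≠i}(α_i − α_j))^{−1} mod 13.
  i = 1 (α = 11): (11−1)(11−10)(11−12)(11−3) = 10·1·(−1)·8 = −80 ≡ 11, so v_1 = 11^{−1} = 6 (mod 13).
  i = 2 (α = 1): (1−11)(1−10)(1−12)(1−3) = (−10)·(−9)·(−11)·(−2) = 1980 ≡ 4, so v_2 = 4^{−1} = 10 (mod 13).
  i = 3 (α = 10): (10−11)(10−1)(10−12)(10−3) = (−1)·9·(−2)·7 = 126 ≡ 9, so v_3 = 9^{−1} = 3 (mod 13).
  i = 4 (α = 12): (12−11)(12−1)(12−10)(12−3) = 1·11·2·9 = 198 ≡ 3, so v_4 = 3^{−1} = 9 (mod 13).
  i = 5 (α = 3): (3−11)(3−1)(3−10)(3−12) = (−8)·2·(−7)·(−9) = −1008 ≡ 6, so v_5 = 6^{−1} = 11 (mod 13).
  v = [6, 10, 3, 9, 11].
Step 2: syndromes of r = [3, 0, 4, 8, 11] (all sums mod 13).
  S_0 = Σ v_i r_i = 6·3 + 10·0 + 3·4 + 9·8 + 11·11 = 223 ≡ 2.
  S_1 = Σ v_i α_i r_i = 6·11·3 + 10·1·0 + 3·10·4 + 9·12·8 + 11·3·11 = 1545 ≡ 11.
  α_i^2 mod 13 = [4, 1, 9, 1, 9].
  S_2 = Σ v_i α_i^2 r_i = 6·4·3 + 10·1·0 + 3·9·4 + 9·1·8 + 11·9·11 = 1341 ≡ 2.
  S = (2, 11, 2) ≠ 0, so r is not a codeword (an error is present).
Step 3: locate the error. For a single error e at position i, S_ℓ = v_i·e·α_i^ℓ, so α_err = S_1/S_0.
  S_0^{−1} = 2^{−1} = 7 (mod 13), so α_err = 11·7 = 77 ≡ 12 = α_4. Error position i = 4.
  Consistency check: S_2/S_1 = 2·6 = 12 ≡ 12 = α_err ✓ (single-error assumption holds).
Step 4: error magnitude e = S_0/v_4 = S_0·∏_{j≠4}(α_4 − α_j) = 2·3 = 6 ≡ 6 (mod 13).
Step 5: correct position 4: c_4 = r_4 − e = 8 − 6 ≡ 2 (mod 13). Hence c = [3, 0, 4, 2, 11].
  Check: interpolating c through the α_i gives m(x) = 1 + 12·x (degree < 2) with m(α_i) = c_i for every i, so c is indeed a codeword.


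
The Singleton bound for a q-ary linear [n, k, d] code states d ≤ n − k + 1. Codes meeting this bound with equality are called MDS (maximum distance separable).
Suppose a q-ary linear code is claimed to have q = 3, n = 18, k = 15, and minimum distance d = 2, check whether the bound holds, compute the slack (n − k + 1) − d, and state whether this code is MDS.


Singleton RHS = n − k + 1 = 4, slack = 2, bound satisfied, not MDS.

Singleton bound: d ≤ n − k + 1.
Here n = 18, k = 15, so n − k + 1 = 4.
Given d = 2, check d ≤ 4: YES.
Slack = (n − k + 1) − d = 2.
The code is NOT MDS (slack = 2 > 0).
Description: the claimed parameters are [18, 15, 2]_3; such a code would be non-MDS.


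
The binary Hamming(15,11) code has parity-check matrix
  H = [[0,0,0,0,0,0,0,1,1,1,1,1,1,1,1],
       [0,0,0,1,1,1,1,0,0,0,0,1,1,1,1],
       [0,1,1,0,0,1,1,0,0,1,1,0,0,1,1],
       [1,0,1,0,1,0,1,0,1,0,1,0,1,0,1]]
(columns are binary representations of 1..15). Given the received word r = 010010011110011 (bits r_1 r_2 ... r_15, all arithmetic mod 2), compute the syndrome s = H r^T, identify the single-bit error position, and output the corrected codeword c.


s = (0, 1, 1, 0)^T, error position = 6, corrected codeword c = 010011011110011

Compute s = H r^T mod 2 one row at a time:
  s_1 = 1 + 1 + 1 + 1 + 0 + 0 + 1 + 1 = 6 ≡ 0 (mod 2).
  s_2 = 0 + 1 + 0 + 0 + 0 + 0 + 1 + 1 = 3 ≡ 1 (mod 2).
  s_3 = 1 + 0 + 0 + 0 + 1 + 1 + 1 + 1 = 5 ≡ 1 (mod 2).
  s_4 = 0 + 0 + 1 + 0 + 1 + 1 + 0 + 1 = 4 ≡ 0 (mod 2).
s = (0, 1, 1, 0)^T — this equals column 6 of H (binary 0110), so error is at position 6.
Correct: flip bit 6 of r = 010010011110011 to get c = 010011011110011.


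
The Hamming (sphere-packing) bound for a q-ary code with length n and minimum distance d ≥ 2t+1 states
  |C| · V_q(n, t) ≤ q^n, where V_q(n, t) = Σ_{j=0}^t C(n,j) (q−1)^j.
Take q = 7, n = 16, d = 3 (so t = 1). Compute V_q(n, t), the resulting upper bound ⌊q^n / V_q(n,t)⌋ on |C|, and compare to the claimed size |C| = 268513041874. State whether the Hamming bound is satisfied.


V_q(n, t) = 97, q^n = 33232930569601, Hamming bound = 342607531645, |C| = 268513041874 ≤ bound (satisfied).

Step 1: Compute V_q(n, t) = Σ_{j=0}^1 C(n, j) (q−1)^j.
  j = 0: C(16,0)·(6)^0 = 1·1 = 1.
  j = 1: C(16,1)·(6)^1 = 16·6 = 96.
  V_q(n, t) = 1 + 96 = 97.
Step 2: q^n = 7^16 = 33232930569601.
Step 3: Hamming bound ⌊q^n / V_q(n,t)⌋ = ⌊33232930569601/97⌋ = 342607531645.
Step 4: Compare |C| = 268513041874 to 342607531645: satisfied.
The claimed |C| lies below the Hamming bound.


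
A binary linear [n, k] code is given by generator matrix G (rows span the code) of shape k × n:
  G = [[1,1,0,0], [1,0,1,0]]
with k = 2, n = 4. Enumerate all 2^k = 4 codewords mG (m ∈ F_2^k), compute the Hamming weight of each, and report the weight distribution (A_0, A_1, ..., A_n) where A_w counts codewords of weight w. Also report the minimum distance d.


Weight distribution: A_0 = 1, A_2 = 3. Minimum distance d = 2.

Enumerate all 2^2 = 4 messages m ∈ F_2^2.
For each, compute codeword c = mG in F_2^4, then tally its weight.
  m = 00 → c = 0000, weight = 0.
  m = 10 → c = 1100, weight = 2.
  m = 01 → c = 1010, weight = 2.
  m = 11 → c = 0110, weight = 2.
Tally weights:
  weight 0: 1 codewords.
  weight 2: 3 codewords.
Minimum distance d = smallest w > 0 with A_w > 0 = 2.
Sanity: Σ A_w = 4 = 2^2 = 4 ✓.


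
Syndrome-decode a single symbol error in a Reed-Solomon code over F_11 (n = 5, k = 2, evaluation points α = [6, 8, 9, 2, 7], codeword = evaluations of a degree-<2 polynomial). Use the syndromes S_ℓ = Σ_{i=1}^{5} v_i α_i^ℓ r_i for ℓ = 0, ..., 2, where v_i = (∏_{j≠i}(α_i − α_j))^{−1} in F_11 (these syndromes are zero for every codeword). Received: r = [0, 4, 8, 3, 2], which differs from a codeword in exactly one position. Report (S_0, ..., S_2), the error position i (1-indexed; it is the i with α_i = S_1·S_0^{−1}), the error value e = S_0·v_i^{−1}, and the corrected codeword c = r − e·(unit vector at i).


S = (10, 2, 7), error at position 3, error magnitude e = 2, c = [0, 4, 6, 3, 2].

Step 1: column multipliers v_i = (∏_{j≠i}(α_i − α_j))^{−1} mod 11.
  i = 1 (α = 6): (6−8)(6−9)(6−2)(6−7) = (−2)·(−3)·4·(−1) = −24 ≡ 9, so v_1 = 9^{−1} = 5 (mod 11).
  i = 2 (α = 8): (8−6)(8−9)(8−2)(8−7) = 2·(−1)·6·1 = −12 ≡ 10, so v_2 = 10^{−1} = 10 (mod 11).
  i = 3 (α = 9): (9−6)(9−8)(9−2)(9−7) = 3·1·7·2 = 42 ≡ 9, so v_3 = 9^{−1} = 5 (mod 11).
  i = 4 (α = 2): (2−6)(2−8)(2−9)(2−7) = (−4)·(−6)·(−7)·(−5) = 840 ≡ 4, so v_4 = 4^{−1} = 3 (mod 11).
  i = 5 (α = 7): (7−6)(7−8)(7−9)(7−2) = 1·(−1)·(−2)·5 = 10 ≡ 10, so v_5 = 10^{−1} = 10 (mod 11).
  v = [5, 10, 5, 3, 10].
Step 2: syndromes of r = [0, 4, 8, 3, 2] (all sums mod 11).
  S_0 = Σ v_i r_i = 5·0 + 10·4 + 5·8 + 3·3 + 10·2 = 109 ≡ 10.
  S_1 = Σ v_i α_i r_i = 5·6·0 + 10·8·4 + 5·9·8 + 3·2·3 + 10·7·2 = 838 ≡ 2.
  α_i^2 mod 11 = [3, 9, 4, 4, 5].
  S_2 = Σ v_i α_i^2 r_i = 5·3·0 + 10·9·4 + 5·4·8 + 3·4·3 + 10·5·2 = 656 ≡ 7.
  S = (10, 2, 7) ≠ 0, so r is not a codeword (an error is present).
Step 3: locate the error. For a single error e at position i, S_ℓ = v_i·e·α_i^ℓ, so α_err = S_1/S_0.
  S_0^{−1} = 10^{−1} = 10 (mod 11), so α_err = 2·10 = 20 ≡ 9 = α_3. Error position i = 3.
  Consistency check: S_2/S_1 = 7·6 = 42 ≡ 9 = α_err ✓ (single-error assumption holds).
Step 4: error magnitude e = S_0/v_3 = S_0·∏_{j≠3}(α_3 − α_j) = 10·9 = 90 ≡ 2 (mod 11).
Step 5: correct position 3: c_3 = r_3 − e = 8 − 2 ≡ 6 (mod 11). Hence c = [0, 4, 6, 3, 2].
  Check: interpolating c through the α_i gives m(x) = 10 + 2·x (degree < 2) with m(α_i) = c_i for every i, so c is indeed a codeword.


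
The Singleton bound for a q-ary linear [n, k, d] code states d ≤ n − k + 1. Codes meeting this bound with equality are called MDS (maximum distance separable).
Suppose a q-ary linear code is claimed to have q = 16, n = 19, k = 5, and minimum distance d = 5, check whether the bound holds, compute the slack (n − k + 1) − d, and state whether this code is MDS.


Singleton RHS = n − k + 1 = 15, slack = 10, bound satisfied, not MDS.

Singleton bound: d ≤ n − k + 1.
Here n = 19, k = 5, so n − k + 1 = 15.
Given d = 5, check d ≤ 15: YES.
Slack = (n − k + 1) − d = 10.
The code is NOT MDS (slack = 10 > 0).
Description: the claimed parameters are [19, 5, 5]_16; such a code would be non-MDS.


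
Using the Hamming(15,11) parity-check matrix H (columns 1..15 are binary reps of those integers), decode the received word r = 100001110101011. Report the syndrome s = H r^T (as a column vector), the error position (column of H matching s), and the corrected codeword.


s = (1, 1, 1, 1)^T, error position = 15, corrected codeword c = 100001110101010

Compute s = H r^T mod 2 one row at a time:
  s_1 = 1 + 0 + 1 + 0 + 1 + 0 + 1 + 1 = 5 ≡ 1 (mod 2).
  s_2 = 0 + 0 + 1 + 1 + 1 + 0 + 1 + 1 = 5 ≡ 1 (mod 2).
  s_3 = 0 + 0 + 1 + 1 + 1 + 0 + 1 + 1 = 5 ≡ 1 (mod 2).
  s_4 = 1 + 0 + 0 + 1 + 0 + 0 + 0 + 1 = 3 ≡ 1 (mod 2).
s = (1, 1, 1, 1)^T — this equals column 15 of H (binary 1111), so error is at position 15.
Correct: flip bit 15 of r = 100001110101011 to get c = 100001110101010.


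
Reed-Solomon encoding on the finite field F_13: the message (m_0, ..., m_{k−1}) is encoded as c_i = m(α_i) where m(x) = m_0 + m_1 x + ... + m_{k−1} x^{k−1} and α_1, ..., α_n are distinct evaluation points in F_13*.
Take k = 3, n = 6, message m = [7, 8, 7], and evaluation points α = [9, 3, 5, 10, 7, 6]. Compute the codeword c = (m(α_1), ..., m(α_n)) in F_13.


c = [9, 3, 1, 7, 3, 8]

Message polynomial: m(x) = 7 + 8·x + 7·x^2 (mod 13).
For each evaluation point α_i, compute m(α_i) mod 13:
  α_1 = 9: Horner steps 7 → 6 → 9, so m(9) = 9.
  α_2 = 3: Horner steps 7 → 3 → 3, so m(3) = 3.
  α_3 = 5: Horner steps 7 → 4 → 1, so m(5) = 1.
  α_4 = 10: Horner steps 7 → 0 → 7, so m(10) = 7.
  α_5 = 7: Horner steps 7 → 5 → 3, so m(7) = 3.
  α_6 = 6: Horner steps 7 → 11 → 8, so m(6) = 8.
Codeword c = [9, 3, 1, 7, 3, 8] ∈ F_13^6.


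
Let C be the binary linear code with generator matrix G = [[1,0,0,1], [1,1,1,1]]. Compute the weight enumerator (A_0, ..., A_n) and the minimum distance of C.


Weight distribution: A_0 = 1, A_2 = 2, A_4 = 1. Minimum distance d = 2.

Enumerate all 2^2 = 4 messages m ∈ F_2^2.
For each, compute codeword c = mG in F_2^4, then tally its weight.
  m = 00 → c = 0000, weight = 0.
  m = 10 → c = 1001, weight = 2.
  m = 01 → c = 1111, weight = 4.
  m = 11 → c = 0110, weight = 2.
Tally weights:
  weight 0: 1 codewords.
  weight 2: 2 codewords.
  weight 4: 1 codewords.
Minimum distance d = smallest w > 0 with A_w > 0 = 2.
Sanity: Σ A_w = 4 = 2^2 = 4 ✓.


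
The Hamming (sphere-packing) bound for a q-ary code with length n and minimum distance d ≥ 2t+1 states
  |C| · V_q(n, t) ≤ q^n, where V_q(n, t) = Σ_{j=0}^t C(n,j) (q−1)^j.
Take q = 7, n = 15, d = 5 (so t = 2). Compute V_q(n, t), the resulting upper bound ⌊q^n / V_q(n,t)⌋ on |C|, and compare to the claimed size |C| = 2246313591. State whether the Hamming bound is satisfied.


V_q(n, t) = 3871, q^n = 4747561509943, Hamming bound = 1226443169, |C| = 2246313591 > bound (violated).

Step 1: Compute V_q(n, t) = Σ_{j=0}^2 C(n, j) (q−1)^j.
  j = 0: C(15,0)·(6)^0 = 1·1 = 1.
  j = 1: C(15,1)·(6)^1 = 15·6 = 90.
  j = 2: C(15,2)·(6)^2 = 105·36 = 3780.
  V_q(n, t) = 1 + 90 + 3780 = 3871.
Step 2: q^n = 7^15 = 4747561509943.
Step 3: Hamming bound ⌊q^n / V_q(n,t)⌋ = ⌊4747561509943/3871⌋ = 1226443169.
Step 4: Compare |C| = 2246313591 to 1226443169: violated.
The claimed |C| lies above the Hamming bound, so no 7-ary code of length 15 with d ≥ 5 can have 2246313591 codewords.


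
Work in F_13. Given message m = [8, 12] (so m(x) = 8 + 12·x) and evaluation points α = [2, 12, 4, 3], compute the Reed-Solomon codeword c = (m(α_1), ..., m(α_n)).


c = [6, 9, 4, 5]

Message polynomial: m(x) = 8 + 12·x (mod 13).
For each evaluation point α_i, compute m(α_i) mod 13:
  α_1 = 2: Horner steps 12 → 6, so m(2) = 6.
  α_2 = 12: Horner steps 12 → 9, so m(12) = 9.
  α_3 = 4: Horner steps 12 → 4, so m(4) = 4.
  α_4 = 3: Horner steps 12 → 5, so m(3) = 5.
Codeword c = [6, 9, 4, 5] ∈ F_13^4.


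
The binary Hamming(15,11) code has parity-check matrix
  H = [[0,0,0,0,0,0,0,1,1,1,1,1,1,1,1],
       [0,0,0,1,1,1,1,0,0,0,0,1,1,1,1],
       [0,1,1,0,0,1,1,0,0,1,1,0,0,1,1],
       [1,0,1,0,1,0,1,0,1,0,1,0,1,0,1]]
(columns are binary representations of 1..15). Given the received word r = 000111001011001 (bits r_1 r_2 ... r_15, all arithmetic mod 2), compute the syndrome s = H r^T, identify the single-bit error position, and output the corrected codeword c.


s = (0, 1, 1, 0)^T, error position = 6, corrected codeword c = 000110001011001

Compute s = H r^T mod 2 one row at a time:
  s_1 = 0 + 1 + 0 + 1 + 1 + 0 + 0 + 1 = 4 ≡ 0 (mod 2).
  s_2 = 1 + 1 + 1 + 0 + 1 + 0 + 0 + 1 = 5 ≡ 1 (mod 2).
  s_3 = 0 + 0 + 1 + 0 + 0 + 1 + 0 + 1 = 3 ≡ 1 (mod 2).
  s_4 = 0 + 0 + 1 + 0 + 1 + 1 + 0 + 1 = 4 ≡ 0 (mod 2).
s = (0, 1, 1, 0)^T — this equals column 6 of H (binary 0110), so error is at position 6.
Correct: flip bit 6 of r = 000111001011001 to get c = 000110001011001.


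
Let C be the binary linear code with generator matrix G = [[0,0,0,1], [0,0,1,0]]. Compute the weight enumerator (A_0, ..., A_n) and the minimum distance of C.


Weight distribution: A_0 = 1, A_1 = 2, A_2 = 1. Minimum distance d = 1.

Enumerate all 2^2 = 4 messages m ∈ F_2^2.
For each, compute codeword c = mG in F_2^4, then tally its weight.
  m = 00 → c = 0000, weight = 0.
  m = 10 → c = 0001, weight = 1.
  m = 01 → c = 0010, weight = 1.
  m = 11 → c = 0011, weight = 2.
Tally weights:
  weight 0: 1 codewords.
  weight 1: 2 codewords.
  weight 2: 1 codewords.
Minimum distance d = smallest w > 0 with A_w > 0 = 1.
Sanity: Σ A_w = 4 = 2^2 = 4 ✓.


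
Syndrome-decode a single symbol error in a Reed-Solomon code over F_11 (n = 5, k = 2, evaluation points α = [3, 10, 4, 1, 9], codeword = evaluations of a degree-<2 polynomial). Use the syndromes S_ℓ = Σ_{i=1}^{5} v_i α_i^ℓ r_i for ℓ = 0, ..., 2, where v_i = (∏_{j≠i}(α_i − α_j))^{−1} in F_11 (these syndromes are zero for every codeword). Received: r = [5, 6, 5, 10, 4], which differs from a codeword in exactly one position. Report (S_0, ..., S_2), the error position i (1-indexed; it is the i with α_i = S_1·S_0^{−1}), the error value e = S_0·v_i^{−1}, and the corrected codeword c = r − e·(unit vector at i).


S = (6, 7, 10), error at position 1, error magnitude e = 2, c = [3, 6, 5, 10, 4].

Step 1: column multipliers v_i = (∏_{j≠i}(α_i − α_j))^{−1} mod 11.
  i = 1 (α = 3): (3−10)(3−4)(3−1)(3−9) = (−7)·(−1)·2·(−6) = −84 ≡ 4, so v_1 = 4^{−1} = 3 (mod 11).
  i = 2 (α = 10): (10−3)(10−4)(10−1)(10−9) = 7·6·9·1 = 378 ≡ 4, so v_2 = 4^{−1} = 3 (mod 11).
  i = 3 (α = 4): (4−3)(4−10)(4−1)(4−9) = 1·(−6)·3·(−5) = 90 ≡ 2, so v_3 = 2^{−1} = 6 (mod 11).
  i = 4 (α = 1): (1−3)(1−10)(1−4)(1−9) = (−2)·(−9)·(−3)·(−8) = 432 ≡ 3, so v_4 = 3^{−1} = 4 (mod 11).
  i = 5 (α = 9): (9−3)(9−10)(9−4)(9−1) = 6·(−1)·5·8 = −240 ≡ 2, so v_5 = 2^{−1} = 6 (mod 11).
  v = [3, 3, 6, 4, 6].
Step 2: syndromes of r = [5, 6, 5, 10, 4] (all sums mod 11).
  S_0 = Σ v_i r_i = 3·5 + 3·6 + 6·5 + 4·10 + 6·4 = 127 ≡ 6.
  S_1 = Σ v_i α_i r_i = 3·3·5 + 3·10·6 + 6·4·5 + 4·1·10 + 6·9·4 = 601 ≡ 7.
  α_i^2 mod 11 = [9, 1, 5, 1, 4].
  S_2 = Σ v_i α_i^2 r_i = 3·9·5 + 3·1·6 + 6·5·5 + 4·1·10 + 6·4·4 = 439 ≡ 10.
  S = (6, 7, 10) ≠ 0, so r is not a codeword (an error is present).
Step 3: locate the error. For a single error e at position i, S_ℓ = v_i·e·α_i^ℓ, so α_err = S_1/S_0.
  S_0^{−1} = 6^{−1} = 2 (mod 11), so α_err = 7·2 = 14 ≡ 3 = α_1. Error position i = 1.
  Consistency check: S_2/S_1 = 10·8 = 80 ≡ 3 = α_err ✓ (single-error assumption holds).
Step 4: error magnitude e = S_0/v_1 = S_0·∏_{j≠1}(α_1 − α_j) = 6·4 = 24 ≡ 2 (mod 11).
Step 5: correct position 1: c_1 = r_1 − e = 5 − 2 ≡ 3 (mod 11). Hence c = [3, 6, 5, 10, 4].
  Check: interpolating c through the α_i gives m(x) = 8 + 2·x (degree < 2) with m(α_i) = c_i for every i, so c is indeed a codeword.


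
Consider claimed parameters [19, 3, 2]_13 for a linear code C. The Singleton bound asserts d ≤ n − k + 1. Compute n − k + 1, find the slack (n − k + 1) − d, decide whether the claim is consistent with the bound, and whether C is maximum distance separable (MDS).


Singleton RHS = n − k + 1 = 17, slack = 15, bound satisfied, not MDS.

Singleton bound: d ≤ n − k + 1.
Here n = 19, k = 3, so n − k + 1 = 17.
Given d = 2, check d ≤ 17: YES.
Slack = (n − k + 1) − d = 15.
The code is NOT MDS (slack = 15 > 0).
Description: the claimed parameters are [19, 3, 2]_13; such a code would be non-MDS.


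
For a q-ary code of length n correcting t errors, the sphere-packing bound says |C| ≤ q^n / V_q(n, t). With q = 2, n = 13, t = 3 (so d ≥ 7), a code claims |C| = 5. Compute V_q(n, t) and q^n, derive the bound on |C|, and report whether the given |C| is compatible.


V_q(n, t) = 378, q^n = 8192, Hamming bound = 21, |C| = 5 ≤ bound (satisfied).

Step 1: Compute V_q(n, t) = Σ_{j=0}^3 C(n, j) (q−1)^j.
  j = 0: C(13,0)·(1)^0 = 1·1 = 1.
  j = 1: C(13,1)·(1)^1 = 13·1 = 13.
  j = 2: C(13,2)·(1)^2 = 78·1 = 78.
  j = 3: C(13,3)·(1)^3 = 286·1 = 286.
  V_q(n, t) = 1 + 13 + 78 + 286 = 378.
Step 2: q^n = 2^13 = 8192.
Step 3: Hamming bound ⌊q^n / V_q(n,t)⌋ = ⌊8192/378⌋ = 21.
Step 4: Compare |C| = 5 to 21: satisfied.
The claimed |C| lies below the Hamming bound.


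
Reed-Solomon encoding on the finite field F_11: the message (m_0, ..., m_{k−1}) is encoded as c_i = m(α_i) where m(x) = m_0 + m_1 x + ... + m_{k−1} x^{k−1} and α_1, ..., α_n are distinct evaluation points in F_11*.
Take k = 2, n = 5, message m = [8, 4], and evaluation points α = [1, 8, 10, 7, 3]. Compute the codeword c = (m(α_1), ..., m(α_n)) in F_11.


c = [1, 7, 4, 3, 9]

Message polynomial: m(x) = 8 + 4·x (mod 11).
For each evaluation point α_i, compute m(α_i) mod 11:
  α_1 = 1: Horner steps 4 → 1, so m(1) = 1.
  α_2 = 8: Horner steps 4 → 7, so m(8) = 7.
  α_3 = 10: Horner steps 4 → 4, so m(10) = 4.
  α_4 = 7: Horner steps 4 → 3, so m(7) = 3.
  α_5 = 3: Horner steps 4 → 9, so m(3) = 9.
Codeword c = [1, 7, 4, 3, 9] ∈ F_11^5.


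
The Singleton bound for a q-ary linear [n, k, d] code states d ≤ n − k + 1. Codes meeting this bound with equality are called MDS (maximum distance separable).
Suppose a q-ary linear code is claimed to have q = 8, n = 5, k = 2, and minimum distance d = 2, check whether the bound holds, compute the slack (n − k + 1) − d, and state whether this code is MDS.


Singleton RHS = n − k + 1 = 4, slack = 2, bound satisfied, not MDS.

Singleton bound: d ≤ n − k + 1.
Here n = 5, k = 2, so n − k + 1 = 4.
Given d = 2, check d ≤ 4: YES.
Slack = (n − k + 1) − d = 2.
The code is NOT MDS (slack = 2 > 0).
Description: the claimed parameters are [5, 2, 2]_8; such a code would be non-MDS.


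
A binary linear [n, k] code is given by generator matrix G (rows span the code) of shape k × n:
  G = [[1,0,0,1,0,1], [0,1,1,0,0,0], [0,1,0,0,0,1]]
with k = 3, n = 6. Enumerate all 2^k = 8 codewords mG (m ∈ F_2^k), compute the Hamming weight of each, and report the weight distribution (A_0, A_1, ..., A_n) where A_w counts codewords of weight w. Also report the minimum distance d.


Weight distribution: A_0 = 1, A_2 = 3, A_3 = 3, A_5 = 1. Minimum distance d = 2.

Enumerate all 2^3 = 8 messages m ∈ F_2^3.
For each, compute codeword c = mG in F_2^6, then tally its weight.
  m = 000 → c = 000000, weight = 0.
  m = 100 → c = 100101, weight = 3.
  m = 010 → c = 011000, weight = 2.
  m = 110 → c = 111101, weight = 5.
  m = 001 → c = 010001, weight = 2.
  m = 101 → c = 110100, weight = 3.
  m = 011 → c = 001001, weight = 2.
  m = 111 → c = 101100, weight = 3.
Tally weights:
  weight 0: 1 codewords.
  weight 2: 3 codewords.
  weight 3: 3 codewords.
  weight 5: 1 codewords.
Minimum distance d = smallest w > 0 with A_w > 0 = 2.
Sanity: Σ A_w = 8 = 2^3 = 8 ✓.


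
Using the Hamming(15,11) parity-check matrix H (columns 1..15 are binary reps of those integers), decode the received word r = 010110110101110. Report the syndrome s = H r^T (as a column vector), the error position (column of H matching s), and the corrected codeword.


s = (1, 0, 0, 1)^T, error position = 9, corrected codeword c = 010110111101110

Compute s = H r^T mod 2 one row at a time:
  s_1 = 1 + 0 + 1 + 0 + 1 + 1 + 1 + 0 = 5 ≡ 1 (mod 2).
  s_2 = 1 + 1 + 0 + 1 + 1 + 1 + 1 + 0 = 6 ≡ 0 (mod 2).
  s_3 = 1 + 0 + 0 + 1 + 1 + 0 + 1 + 0 = 4 ≡ 0 (mod 2).
  s_4 = 0 + 0 + 1 + 1 + 0 + 0 + 1 + 0 = 3 ≡ 1 (mod 2).
s = (1, 0, 0, 1)^T — this equals column 9 of H (binary 1001), so error is at position 9.
Correct: flip bit 9 of r = 010110110101110 to get c = 010110111101110.


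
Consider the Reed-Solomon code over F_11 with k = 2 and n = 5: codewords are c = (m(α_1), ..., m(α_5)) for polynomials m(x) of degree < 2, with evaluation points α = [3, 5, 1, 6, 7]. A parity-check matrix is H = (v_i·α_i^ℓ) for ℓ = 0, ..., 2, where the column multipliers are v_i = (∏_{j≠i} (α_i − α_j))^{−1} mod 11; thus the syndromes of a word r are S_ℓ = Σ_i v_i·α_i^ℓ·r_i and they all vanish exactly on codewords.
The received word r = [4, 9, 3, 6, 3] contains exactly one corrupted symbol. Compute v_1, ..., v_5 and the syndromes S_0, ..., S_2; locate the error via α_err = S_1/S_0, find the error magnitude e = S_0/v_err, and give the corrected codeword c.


S = (9, 9, 9), error at position 3, error magnitude e = 4, c = [4, 9, 10, 6, 3].

Step 1: column multipliers v_i = (∏_{j≠i}(α_i − α_j))^{−1} mod 11.
  i = 1 (α = 3): (3−5)(3−1)(3−6)(3−7) = (−2)·2·(−3)·(−4) = −48 ≡ 7, so v_1 = 7^{−1} = 8 (mod 11).
  i = 2 (α = 5): (5−3)(5−1)(5−6)(5−7) = 2·4·(−1)·(−2) = 16 ≡ 5, so v_2 = 5^{−1} = 9 (mod 11).
  i = 3 (α = 1): (1−3)(1−5)(1−6)(1−7) = (−2)·(−4)·(−5)·(−6) = 240 ≡ 9, so v_3 = 9^{−1} = 5 (mod 11).
  i = 4 (α = 6): (6−3)(6−5)(6−1)(6−7) = 3·1·5·(−1) = −15 ≡ 7, so v_4 = 7^{−1} = 8 (mod 11).
  i = 5 (α = 7): (7−3)(7−5)(7−1)(7−6) = 4·2·6·1 = 48 ≡ 4, so v_5 = 4^{−1} = 3 (mod 11).
  v = [8, 9, 5, 8, 3].
Step 2: syndromes of r = [4, 9, 3, 6, 3] (all sums mod 11).
  S_0 = Σ v_i r_i = 8·4 + 9·9 + 5·3 + 8·6 + 3·3 = 185 ≡ 9.
  S_1 = Σ v_i α_i r_i = 8·3·4 + 9·5·9 + 5·1·3 + 8·6·6 + 3·7·3 = 867 ≡ 9.
  α_i^2 mod 11 = [9, 3, 1, 3, 5].
  S_2 = Σ v_i α_i^2 r_i = 8·9·4 + 9·3·9 + 5·1·3 + 8·3·6 + 3·5·3 = 735 ≡ 9.
  S = (9, 9, 9) ≠ 0, so r is not a codeword (an error is present).
Step 3: locate the error. For a single error e at position i, S_ℓ = v_i·e·α_i^ℓ, so α_err = S_1/S_0.
  S_0^{−1} = 9^{−1} = 5 (mod 11), so α_err = 9·5 = 45 ≡ 1 = α_3. Error position i = 3.
  Consistency check: S_2/S_1 = 9·5 = 45 ≡ 1 = α_err ✓ (single-error assumption holds).
Step 4: error magnitude e = S_0/v_3 = S_0·∏_{j≠3}(α_3 − α_j) = 9·9 = 81 ≡ 4 (mod 11).
Step 5: correct position 3: c_3 = r_3 − e = 3 − 4 ≡ 10 (mod 11). Hence c = [4, 9, 10, 6, 3].
  Check: interpolating c through the α_i gives m(x) = 2 + 8·x (degree < 2) with m(α_i) = c_i for every i, so c is indeed a codeword.


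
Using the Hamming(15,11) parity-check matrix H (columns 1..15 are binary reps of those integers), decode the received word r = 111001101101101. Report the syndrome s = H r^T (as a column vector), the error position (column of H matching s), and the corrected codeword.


s = (1, 1, 0, 0)^T, error position = 12, corrected codeword c = 111001101100101

Compute s = H r^T mod 2 one row at a time:
  s_1 = 0 + 1 + 1 + 0 + 1 + 1 + 0 + 1 = 5 ≡ 1 (mod 2).
  s_2 = 0 + 0 + 1 + 1 + 1 + 1 + 0 + 1 = 5 ≡ 1 (mod 2).
  s_3 = 1 + 1 + 1 + 1 + 1 + 0 + 0 + 1 = 6 ≡ 0 (mod 2).
  s_4 = 1 + 1 + 0 + 1 + 1 + 0 + 1 + 1 = 6 ≡ 0 (mod 2).
s = (1, 1, 0, 0)^T — this equals column 12 of H (binary 1100), so error is at position 12.
Correct: flip bit 12 of r = 111001101101101 to get c = 111001101100101.


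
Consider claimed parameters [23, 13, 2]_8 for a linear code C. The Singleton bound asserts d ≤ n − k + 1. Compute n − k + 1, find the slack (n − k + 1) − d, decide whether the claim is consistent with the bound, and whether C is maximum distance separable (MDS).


Singleton RHS = n − k + 1 = 11, slack = 9, bound satisfied, not MDS.

Singleton bound: d ≤ n − k + 1.
Here n = 23, k = 13, so n − k + 1 = 11.
Given d = 2, check d ≤ 11: YES.
Slack = (n − k + 1) − d = 9.
The code is NOT MDS (slack = 9 > 0).
Description: the claimed parameters are [23, 13, 2]_8; such a code would be non-MDS.


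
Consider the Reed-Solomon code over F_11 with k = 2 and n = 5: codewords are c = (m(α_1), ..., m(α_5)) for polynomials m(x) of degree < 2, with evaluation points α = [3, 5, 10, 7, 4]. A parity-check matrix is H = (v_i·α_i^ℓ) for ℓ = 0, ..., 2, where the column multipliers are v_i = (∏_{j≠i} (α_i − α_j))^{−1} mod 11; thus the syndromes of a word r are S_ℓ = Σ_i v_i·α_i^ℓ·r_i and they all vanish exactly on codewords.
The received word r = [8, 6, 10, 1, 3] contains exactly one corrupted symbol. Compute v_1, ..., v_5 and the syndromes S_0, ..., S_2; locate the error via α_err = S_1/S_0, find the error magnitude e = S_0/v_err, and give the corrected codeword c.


S = (8, 2, 6), error at position 1, error magnitude e = 8, c = [0, 6, 10, 1, 3].

Step 1: column multipliers v_i = (∏_{j≠i}(α_i − α_j))^{−1} mod 11.
  i = 1 (α = 3): (3−5)(3−10)(3−7)(3−4) = (−2)·(−7)·(−4)·(−1) = 56 ≡ 1, so v_1 = 1^{−1} = 1 (mod 11).
  i = 2 (α = 5): (5−3)(5−10)(5−7)(5−4) = 2·(−5)·(−2)·1 = 20 ≡ 9, so v_2 = 9^{−1} = 5 (mod 11).
  i = 3 (α = 10): (10−3)(10−5)(10−7)(10−4) = 7·5·3·6 = 630 ≡ 3, so v_3 = 3^{−1} = 4 (mod 11).
  i = 4 (α = 7): (7−3)(7−5)(7−10)(7−4) = 4·2·(−3)·3 = −72 ≡ 5, so v_4 = 5^{−1} = 9 (mod 11).
  i = 5 (α = 4): (4−3)(4−5)(4−10)(4−7) = 1·(−1)·(−6)·(−3) = −18 ≡ 4, so v_5 = 4^{−1} = 3 (mod 11).
  v = [1, 5, 4, 9, 3].
Step 2: syndromes of r = [8, 6, 10, 1, 3] (all sums mod 11).
  S_0 = Σ v_i r_i = 1·8 + 5·6 + 4·10 + 9·1 + 3·3 = 96 ≡ 8.
  S_1 = Σ v_i α_i r_i = 1·3·8 + 5·5·6 + 4·10·10 + 9·7·1 + 3·4·3 = 673 ≡ 2.
  α_i^2 mod 11 = [9, 3, 1, 5, 5].
  S_2 = Σ v_i α_i^2 r_i = 1·9·8 + 5·3·6 + 4·1·10 + 9·5·1 + 3·5·3 = 292 ≡ 6.
  S = (8, 2, 6) ≠ 0, so r is not a codeword (an error is present).
Step 3: locate the error. For a single error e at position i, S_ℓ = v_i·e·α_i^ℓ, so α_err = S_1/S_0.
  S_0^{−1} = 8^{−1} = 7 (mod 11), so α_err = 2·7 = 14 ≡ 3 = α_1. Error position i = 1.
  Consistency check: S_2/S_1 = 6·6 = 36 ≡ 3 = α_err ✓ (single-error assumption holds).
Step 4: error magnitude e = S_0/v_1 = S_0·∏_{j≠1}(α_1 − α_j) = 8·1 = 8 ≡ 8 (mod 11).
Step 5: correct position 1: c_1 = r_1 − e = 8 − 8 ≡ 0 (mod 11). Hence c = [0, 6, 10, 1, 3].
  Check: interpolating c through the α_i gives m(x) = 2 + 3·x (degree < 2) with m(α_i) = c_i for every i, so c is indeed a codeword.


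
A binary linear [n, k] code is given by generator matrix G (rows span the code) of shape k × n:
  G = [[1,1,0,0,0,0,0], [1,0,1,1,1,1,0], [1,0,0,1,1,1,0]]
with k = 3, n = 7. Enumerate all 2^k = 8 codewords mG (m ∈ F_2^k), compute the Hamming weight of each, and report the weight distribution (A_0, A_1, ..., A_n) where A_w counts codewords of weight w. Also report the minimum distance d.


Weight distribution: A_0 = 1, A_1 = 1, A_2 = 1, A_3 = 1, A_4 = 2, A_5 = 2. Minimum distance d = 1.

Enumerate all 2^3 = 8 messages m ∈ F_2^3.
For each, compute codeword c = mG in F_2^7, then tally its weight.
  m = 000 → c = 0000000, weight = 0.
  m = 100 → c = 1100000, weight = 2.
  m = 010 → c = 1011110, weight = 5.
  m = 110 → c = 0111110, weight = 5.
  m = 001 → c = 1001110, weight = 4.
  m = 101 → c = 0101110, weight = 4.
  m = 011 → c = 0010000, weight = 1.
  m = 111 → c = 1110000, weight = 3.
Tally weights:
  weight 0: 1 codewords.
  weight 1: 1 codewords.
  weight 2: 1 codewords.
  weight 3: 1 codewords.
  weight 4: 2 codewords.
  weight 5: 2 codewords.
Minimum distance d = smallest w > 0 with A_w > 0 = 1.
Sanity: Σ A_w = 8 = 2^3 = 8 ✓.


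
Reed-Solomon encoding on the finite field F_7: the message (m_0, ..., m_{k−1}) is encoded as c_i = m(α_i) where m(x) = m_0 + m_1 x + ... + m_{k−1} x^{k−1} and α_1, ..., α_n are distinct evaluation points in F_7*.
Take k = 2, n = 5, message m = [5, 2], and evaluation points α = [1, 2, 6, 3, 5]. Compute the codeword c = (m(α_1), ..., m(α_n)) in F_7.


c = [0, 2, 3, 4, 1]

Message polynomial: m(x) = 5 + 2·x (mod 7).
For each evaluation point α_i, compute m(α_i) mod 7:
  α_1 = 1: Horner steps 2 → 0, so m(1) = 0.
  α_2 = 2: Horner steps 2 → 2, so m(2) = 2.
  α_3 = 6: Horner steps 2 → 3, so m(6) = 3.
  α_4 = 3: Horner steps 2 → 4, so m(3) = 4.
  α_5 = 5: Horner steps 2 → 1, so m(5) = 1.
Codeword c = [0, 2, 3, 4, 1] ∈ F_7^5.


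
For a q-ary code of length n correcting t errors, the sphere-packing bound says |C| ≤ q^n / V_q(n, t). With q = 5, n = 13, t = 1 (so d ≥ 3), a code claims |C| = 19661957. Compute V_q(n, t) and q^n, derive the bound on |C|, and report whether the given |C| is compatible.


V_q(n, t) = 53, q^n = 1220703125, Hamming bound = 23032134, |C| = 19661957 ≤ bound (satisfied).

Step 1: Compute V_q(n, t) = Σ_{j=0}^1 C(n, j) (q−1)^j.
  j = 0: C(13,0)·(4)^0 = 1·1 = 1.
  j = 1: C(13,1)·(4)^1 = 13·4 = 52.
  V_q(n, t) = 1 + 52 = 53.
Step 2: q^n = 5^13 = 1220703125.
Step 3: Hamming bound ⌊q^n / V_q(n,t)⌋ = ⌊1220703125/53⌋ = 23032134.
Step 4: Compare |C| = 19661957 to 23032134: satisfied.
The claimed |C| lies below the Hamming bound.


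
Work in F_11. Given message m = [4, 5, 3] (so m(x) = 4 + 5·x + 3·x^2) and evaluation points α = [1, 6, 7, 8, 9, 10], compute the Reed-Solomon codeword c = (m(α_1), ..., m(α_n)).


c = [1, 10, 10, 5, 6, 2]

Message polynomial: m(x) = 4 + 5·x + 3·x^2 (mod 11).
For each evaluation point α_i, compute m(α_i) mod 11:
  α_1 = 1: Horner steps 3 → 8 → 1, so m(1) = 1.
  α_2 = 6: Horner steps 3 → 1 → 10, so m(6) = 10.
  α_3 = 7: Horner steps 3 → 4 → 10, so m(7) = 10.
  α_4 = 8: Horner steps 3 → 7 → 5, so m(8) = 5.
  α_5 = 9: Horner steps 3 → 10 → 6, so m(9) = 6.
  α_6 = 10: Horner steps 3 → 2 → 2, so m(10) = 2.
Codeword c = [1, 10, 10, 5, 6, 2] ∈ F_11^6.


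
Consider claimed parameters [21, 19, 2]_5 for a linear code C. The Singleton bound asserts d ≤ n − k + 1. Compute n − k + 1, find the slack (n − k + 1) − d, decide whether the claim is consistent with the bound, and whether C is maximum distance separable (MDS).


Singleton RHS = n − k + 1 = 3, slack = 1, bound satisfied, not MDS.

Singleton bound: d ≤ n − k + 1.
Here n = 21, k = 19, so n − k + 1 = 3.
Given d = 2, check d ≤ 3: YES.
Slack = (n − k + 1) − d = 1.
The code is NOT MDS (slack = 1 > 0).
Description: the claimed parameters are [21, 19, 2]_5; such a code would be non-MDS.


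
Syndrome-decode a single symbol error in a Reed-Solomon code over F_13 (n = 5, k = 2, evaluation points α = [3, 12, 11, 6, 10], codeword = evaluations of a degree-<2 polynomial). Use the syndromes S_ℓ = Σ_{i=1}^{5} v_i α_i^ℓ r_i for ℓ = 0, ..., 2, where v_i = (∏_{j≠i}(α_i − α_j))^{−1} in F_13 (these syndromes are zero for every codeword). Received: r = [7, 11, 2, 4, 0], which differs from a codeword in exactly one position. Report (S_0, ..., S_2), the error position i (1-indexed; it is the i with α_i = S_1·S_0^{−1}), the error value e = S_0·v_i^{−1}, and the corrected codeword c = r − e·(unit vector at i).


S = (10, 6, 1), error at position 3, error magnitude e = 3, c = [7, 11, 12, 4, 0].

Step 1: column multipliers v_i = (∏_{j≠i}(α_i − α_j))^{−1} mod 13.
  i = 1 (α = 3): (3−12)(3−11)(3−6)(3−10) = (−9)·(−8)·(−3)·(−7) = 1512 ≡ 4, so v_1 = 4^{−1} = 10 (mod 13).
  i = 2 (α = 12): (12−3)(12−11)(12−6)(12−10) = 9·1·6·2 = 108 ≡ 4, so v_2 = 4^{−1} = 10 (mod 13).
  i = 3 (α = 11): (11−3)(11−12)(11−6)(11−10) = 8·(−1)·5·1 = −40 ≡ 12, so v_3 = 12^{−1} = 12 (mod 13).
  i = 4 (α = 6): (6−3)(6−12)(6−11)(6−10) = 3·(−6)·(−5)·(−4) = −360 ≡ 4, so v_4 = 4^{−1} = 10 (mod 13).
  i = 5 (α = 10): (10−3)(10−12)(10−11)(10−6) = 7·(−2)·(−1)·4 = 56 ≡ 4, so v_5 = 4^{−1} = 10 (mod 13).
  v = [10, 10, 12, 10, 10].
Step 2: syndromes of r = [7, 11, 2, 4, 0] (all sums mod 13).
  S_0 = Σ v_i r_i = 10·7 + 10·11 + 12·2 + 10·4 + 10·0 = 244 ≡ 10.
  S_1 = Σ v_i α_i r_i = 10·3·7 + 10·12·11 + 12·11·2 + 10·6·4 + 10·10·0 = 2034 ≡ 6.
  α_i^2 mod 13 = [9, 1, 4, 10, 9].
  S_2 = Σ v_i α_i^2 r_i = 10·9·7 + 10·1·11 + 12·4·2 + 10·10·4 + 10·9·0 = 1236 ≡ 1.
  S = (10, 6, 1) ≠ 0, so r is not a codeword (an error is present).
Step 3: locate the error. For a single error e at position i, S_ℓ = v_i·e·α_i^ℓ, so α_err = S_1/S_0.
  S_0^{−1} = 10^{−1} = 4 (mod 13), so α_err = 6·4 = 24 ≡ 11 = α_3. Error position i = 3.
  Consistency check: S_2/S_1 = 1·11 = 11 ≡ 11 = α_err ✓ (single-error assumption holds).
Step 4: error magnitude e = S_0/v_3 = S_0·∏_{j≠3}(α_3 − α_j) = 10·12 = 120 ≡ 3 (mod 13).
Step 5: correct position 3: c_3 = r_3 − e = 2 − 3 ≡ 12 (mod 13). Hence c = [7, 11, 12, 4, 0].
  Check: interpolating c through the α_i gives m(x) = 10 + 12·x (degree < 2) with m(α_i) = c_i for every i, so c is indeed a codeword.


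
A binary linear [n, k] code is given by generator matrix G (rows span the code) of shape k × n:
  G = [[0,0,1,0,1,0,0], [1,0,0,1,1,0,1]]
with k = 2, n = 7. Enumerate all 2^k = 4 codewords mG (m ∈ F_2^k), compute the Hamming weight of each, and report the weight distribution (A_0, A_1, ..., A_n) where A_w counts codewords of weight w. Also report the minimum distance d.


Weight distribution: A_0 = 1, A_2 = 1, A_4 = 2. Minimum distance d = 2.

Enumerate all 2^2 = 4 messages m ∈ F_2^2.
For each, compute codeword c = mG in F_2^7, then tally its weight.
  m = 00 → c = 0000000, weight = 0.
  m = 10 → c = 0010100, weight = 2.
  m = 01 → c = 1001101, weight = 4.
  m = 11 → c = 1011001, weight = 4.
Tally weights:
  weight 0: 1 codewords.
  weight 2: 1 codewords.
  weight 4: 2 codewords.
Minimum distance d = smallest w > 0 with A_w > 0 = 2.
Sanity: Σ A_w = 4 = 2^2 = 4 ✓.


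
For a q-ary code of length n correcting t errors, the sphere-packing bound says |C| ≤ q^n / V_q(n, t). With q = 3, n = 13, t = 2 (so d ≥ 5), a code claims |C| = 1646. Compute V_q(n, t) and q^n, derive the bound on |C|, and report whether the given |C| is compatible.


V_q(n, t) = 339, q^n = 1594323, Hamming bound = 4703, |C| = 1646 ≤ bound (satisfied).

Step 1: Compute V_q(n, t) = Σ_{j=0}^2 C(n, j) (q−1)^j.
  j = 0: C(13,0)·(2)^0 = 1·1 = 1.
  j = 1: C(13,1)·(2)^1 = 13·2 = 26.
  j = 2: C(13,2)·(2)^2 = 78·4 = 312.
  V_q(n, t) = 1 + 26 + 312 = 339.
Step 2: q^n = 3^13 = 1594323.
Step 3: Hamming bound ⌊q^n / V_q(n,t)⌋ = ⌊1594323/339⌋ = 4703.
Step 4: Compare |C| = 1646 to 4703: satisfied.
The claimed |C| lies below the Hamming bound.


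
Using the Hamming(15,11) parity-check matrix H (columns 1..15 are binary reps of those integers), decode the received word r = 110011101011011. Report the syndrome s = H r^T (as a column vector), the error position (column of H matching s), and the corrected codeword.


s = (1, 0, 0, 0)^T, error position = 8, corrected codeword c = 110011111011011

Compute s = H r^T mod 2 one row at a time:
  s_1 = 0 + 1 + 0 + 1 + 1 + 0 + 1 + 1 = 5 ≡ 1 (mod 2).
  s_2 = 0 + 1 + 1 + 1 + 1 + 0 + 1 + 1 = 6 ≡ 0 (mod 2).
  s_3 = 1 + 0 + 1 + 1 + 0 + 1 + 1 + 1 = 6 ≡ 0 (mod 2).
  s_4 = 1 + 0 + 1 + 1 + 1 + 1 + 0 + 1 = 6 ≡ 0 (mod 2).
s = (1, 0, 0, 0)^T — this equals column 8 of H (binary 1000), so error is at position 8.
Correct: flip bit 8 of r = 110011101011011 to get c = 110011111011011.


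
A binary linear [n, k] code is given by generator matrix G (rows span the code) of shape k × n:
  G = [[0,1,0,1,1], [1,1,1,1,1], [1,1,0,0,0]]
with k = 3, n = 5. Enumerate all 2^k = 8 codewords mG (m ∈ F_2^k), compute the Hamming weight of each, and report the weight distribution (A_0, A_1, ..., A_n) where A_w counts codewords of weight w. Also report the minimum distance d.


Weight distribution: A_0 = 1, A_2 = 3, A_3 = 3, A_5 = 1. Minimum distance d = 2.

Enumerate all 2^3 = 8 messages m ∈ F_2^3.
For each, compute codeword c = mG in F_2^5, then tally its weight.
  m = 000 → c = 00000, weight = 0.
  m = 100 → c = 01011, weight = 3.
  m = 010 → c = 11111, weight = 5.
  m = 110 → c = 10100, weight = 2.
  m = 001 → c = 11000, weight = 2.
  m = 101 → c = 10011, weight = 3.
  m = 011 → c = 00111, weight = 3.
  m = 111 → c = 01100, weight = 2.
Tally weights:
  weight 0: 1 codewords.
  weight 2: 3 codewords.
  weight 3: 3 codewords.
  weight 5: 1 codewords.
Minimum distance d = smallest w > 0 with A_w > 0 = 2.
Sanity: Σ A_w = 8 = 2^3 = 8 ✓.


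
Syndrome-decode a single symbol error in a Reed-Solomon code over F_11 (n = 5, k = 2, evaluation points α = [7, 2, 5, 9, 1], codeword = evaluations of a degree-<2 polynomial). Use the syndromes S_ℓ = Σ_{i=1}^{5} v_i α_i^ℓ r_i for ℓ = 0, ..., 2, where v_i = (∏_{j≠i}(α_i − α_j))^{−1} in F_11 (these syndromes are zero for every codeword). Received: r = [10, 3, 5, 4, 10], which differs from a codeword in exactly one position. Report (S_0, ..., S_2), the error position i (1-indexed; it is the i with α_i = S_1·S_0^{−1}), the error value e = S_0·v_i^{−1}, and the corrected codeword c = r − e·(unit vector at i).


S = (3, 3, 3), error at position 5, error magnitude e = 4, c = [10, 3, 5, 4, 6].

Step 1: column multipliers v_i = (∏_{j≠i}(α_i − α_j))^{−1} mod 11.
  i = 1 (α = 7): (7−2)(7−5)(7−9)(7−1) = 5·2·(−2)·6 = −120 ≡ 1, so v_1 = 1^{−1} = 1 (mod 11).
  i = 2 (α = 2): (2−7)(2−5)(2−9)(2−1) = (−5)·(−3)·(−7)·1 = −105 ≡ 5, so v_2 = 5^{−1} = 9 (mod 11).
  i = 3 (α = 5): (5−7)(5−2)(5−9)(5−1) = (−2)·3·(−4)·4 = 96 ≡ 8, so v_3 = 8^{−1} = 7 (mod 11).
  i = 4 (α = 9): (9−7)(9−2)(9−5)(9−1) = 2·7·4·8 = 448 ≡ 8, so v_4 = 8^{−1} = 7 (mod 11).
  i = 5 (α = 1): (1−7)(1−2)(1−5)(1−9) = (−6)·(−1)·(−4)·(−8) = 192 ≡ 5, so v_5 = 5^{−1} = 9 (mod 11).
  v = [1, 9, 7, 7, 9].
Step 2: syndromes of r = [10, 3, 5, 4, 10] (all sums mod 11).
  S_0 = Σ v_i r_i = 1·10 + 9·3 + 7·5 + 7·4 + 9·10 = 190 ≡ 3.
  S_1 = Σ v_i α_i r_i = 1·7·10 + 9·2·3 + 7·5·5 + 7·9·4 + 9·1·10 = 641 ≡ 3.
  α_i^2 mod 11 = [5, 4, 3, 4, 1].
  S_2 = Σ v_i α_i^2 r_i = 1·5·10 + 9·4·3 + 7·3·5 + 7·4·4 + 9·1·10 = 465 ≡ 3.
  S = (3, 3, 3) ≠ 0, so r is not a codeword (an error is present).
Step 3: locate the error. For a single error e at position i, S_ℓ = v_i·e·α_i^ℓ, so α_err = S_1/S_0.
  S_0^{−1} = 3^{−1} = 4 (mod 11), so α_err = 3·4 = 12 ≡ 1 = α_5. Error position i = 5.
  Consistency check: S_2/S_1 = 3·4 = 12 ≡ 1 = α_err ✓ (single-error assumption holds).
Step 4: error magnitude e = S_0/v_5 = S_0·∏_{j≠5}(α_5 − α_j) = 3·5 = 15 ≡ 4 (mod 11).
Step 5: correct position 5: c_5 = r_5 − e = 10 − 4 ≡ 6 (mod 11). Hence c = [10, 3, 5, 4, 6].
  Check: interpolating c through the α_i gives m(x) = 9 + 8·x (degree < 2) with m(α_i) = c_i for every i, so c is indeed a codeword.
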